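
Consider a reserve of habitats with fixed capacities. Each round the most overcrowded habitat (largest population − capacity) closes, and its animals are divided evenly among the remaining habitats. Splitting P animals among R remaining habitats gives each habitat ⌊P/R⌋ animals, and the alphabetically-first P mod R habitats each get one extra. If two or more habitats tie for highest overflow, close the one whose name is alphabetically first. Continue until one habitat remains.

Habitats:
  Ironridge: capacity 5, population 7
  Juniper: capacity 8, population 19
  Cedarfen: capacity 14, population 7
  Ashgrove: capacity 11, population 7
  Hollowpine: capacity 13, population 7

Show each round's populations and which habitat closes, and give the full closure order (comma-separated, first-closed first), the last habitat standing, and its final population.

Round 1: Ashgrove=7 Cedarfen=7 Hollowpine=7 Ironridge=7 Juniper=19 → close Juniper (overflow 11)
  19÷4 = 4 each, +1 to first 3
Round 2: Ashgrove=12 Cedarfen=12 Hollowpine=12 Ironridge=11 → close Ironridge (overflow 6)
  11÷3 = 3 each, +1 to first 2
Round 3: Ashgrove=16 Cedarfen=16 Hollowpine=15 → close Ashgrove (overflow 5)
  16÷2 = 8 each, +1 to first 0
Round 4: Cedarfen=24 Hollowpine=23 → close Cedarfen (overflow 10)
  24÷1 = 24 each, +1 to first 0

Closure order: Juniper, Ironridge, Ashgrove, Cedarfen
Last habitat: Hollowpine with 47 animals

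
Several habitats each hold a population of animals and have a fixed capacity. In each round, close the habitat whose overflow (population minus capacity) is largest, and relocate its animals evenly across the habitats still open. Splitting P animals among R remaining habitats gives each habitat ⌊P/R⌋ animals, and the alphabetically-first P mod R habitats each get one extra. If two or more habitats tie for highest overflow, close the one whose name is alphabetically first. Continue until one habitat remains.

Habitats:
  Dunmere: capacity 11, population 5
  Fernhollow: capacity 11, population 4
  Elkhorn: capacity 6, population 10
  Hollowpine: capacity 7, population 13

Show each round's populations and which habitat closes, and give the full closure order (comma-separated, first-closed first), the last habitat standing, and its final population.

Round 1: Dunmere=5 Elkhorn=10 Fernhollow=4 Hollowpine=13 → close Hollowpine (overflow 6)
  13÷3 = 4 each, +1 to first 1
Round 2: Dunmere=10 Elkhorn=14 Fernhollow=8 → close Elkhorn (overflow 8)
  14÷2 = 7 each, +1 to first 0
Round 3: Dunmere=17 Fernhollow=15 → close Dunmere (overflow 6)
  17÷1 = 17 each, +1 to first 0

Closure order: Hollowpine, Elkhorn, Dunmere
Last habitat: Fernhollow with 32 animals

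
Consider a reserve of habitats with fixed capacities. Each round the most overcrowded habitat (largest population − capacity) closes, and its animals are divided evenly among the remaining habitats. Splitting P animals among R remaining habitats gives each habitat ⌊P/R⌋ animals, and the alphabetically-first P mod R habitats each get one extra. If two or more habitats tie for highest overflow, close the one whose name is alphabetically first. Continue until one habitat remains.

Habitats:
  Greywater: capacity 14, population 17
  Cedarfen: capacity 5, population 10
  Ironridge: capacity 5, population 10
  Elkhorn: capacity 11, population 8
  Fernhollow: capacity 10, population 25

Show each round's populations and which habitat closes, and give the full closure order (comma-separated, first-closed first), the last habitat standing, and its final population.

Closure order: Fernhollow, Cedarfen, Ironridge, Greywater
Last habitat: Elkhorn with 70 animals

Round 1: Cedarfen=10 Elkhorn=8 Fernhollow=25 Greywater=17 Ironridge=10 → close Fernhollow (overflow 15)
  25÷4 = 6 each, +1 to first 1
Round 2: Cedarfen=17 Elkhorn=14 Greywater=23 Ironridge=16 → close Cedarfen (overflow 12)
  17÷3 = 5 each, +1 to first 2
Round 3: Elkhorn=20 Greywater=29 Ironridge=21 → close Ironridge (overflow 16)
  21÷2 = 10 each, +1 to first 1
Round 4: Elkhorn=31 Greywater=39 → close Greywater (overflow 25)
  39÷1 = 39 each, +1 to first 0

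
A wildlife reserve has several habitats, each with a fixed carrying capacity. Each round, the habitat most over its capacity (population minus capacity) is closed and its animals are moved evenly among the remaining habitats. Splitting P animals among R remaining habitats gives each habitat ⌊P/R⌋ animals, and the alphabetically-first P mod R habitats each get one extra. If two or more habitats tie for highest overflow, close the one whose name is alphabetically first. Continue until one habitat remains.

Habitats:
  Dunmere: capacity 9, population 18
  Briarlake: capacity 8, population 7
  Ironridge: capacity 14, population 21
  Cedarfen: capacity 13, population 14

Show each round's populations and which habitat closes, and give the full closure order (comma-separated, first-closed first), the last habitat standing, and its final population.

Round 1: Briarlake=7 Cedarfen=14 Dunmere=18 Ironridge=21 → close Dunmere (overflow 9)
  18÷3 = 6 each, +1 to first 0
Round 2: Briarlake=13 Cedarfen=20 Ironridge=27 → close Ironridge (overflow 13)
  27÷2 = 13 each, +1 to first 1
Round 3: Briarlake=27 Cedarfen=33 → close Cedarfen (overflow 20)
  33÷1 = 33 each, +1 to first 0

Closure order: Dunmere, Ironridge, Cedarfen
Last habitat: Briarlake with 60 animals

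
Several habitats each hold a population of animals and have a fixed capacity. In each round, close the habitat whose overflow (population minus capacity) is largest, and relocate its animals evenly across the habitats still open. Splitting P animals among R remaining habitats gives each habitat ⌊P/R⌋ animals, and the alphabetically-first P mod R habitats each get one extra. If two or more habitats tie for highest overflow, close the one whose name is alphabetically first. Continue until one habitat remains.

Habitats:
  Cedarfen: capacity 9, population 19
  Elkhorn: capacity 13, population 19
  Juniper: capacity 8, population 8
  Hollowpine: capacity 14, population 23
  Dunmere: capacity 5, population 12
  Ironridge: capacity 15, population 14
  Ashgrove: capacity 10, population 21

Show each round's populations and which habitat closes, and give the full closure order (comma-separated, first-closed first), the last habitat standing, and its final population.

Round 1: Ashgrove=21 Cedarfen=19 Dunmere=12 Elkhorn=19 Hollowpine=23 Ironridge=14 Juniper=8 → close Ashgrove (overflow 11)
  21÷6 = 3 each, +1 to first 3
Round 2: Cedarfen=23 Dunmere=16 Elkhorn=23 Hollowpine=26 Ironridge=17 Juniper=11 → close Cedarfen (overflow 14)
  23÷5 = 4 each, +1 to first 3
Round 3: Dunmere=21 Elkhorn=28 Hollowpine=31 Ironridge=21 Juniper=15 → close Hollowpine (overflow 17)
  31÷4 = 7 each, +1 to first 3
Round 4: Dunmere=29 Elkhorn=36 Ironridge=29 Juniper=22 → close Dunmere (overflow 24)
  29÷3 = 9 each, +1 to first 2
Round 5: Elkhorn=46 Ironridge=39 Juniper=31 → close Elkhorn (overflow 33)
  46÷2 = 23 each, +1 to first 0
Round 6: Ironridge=62 Juniper=54 → close Ironridge (overflow 47)
  62÷1 = 62 each, +1 to first 0

Closure order: Ashgrove, Cedarfen, Hollowpine, Dunmere, Elkhorn, Ironridge
Last habitat: Juniper with 116 animals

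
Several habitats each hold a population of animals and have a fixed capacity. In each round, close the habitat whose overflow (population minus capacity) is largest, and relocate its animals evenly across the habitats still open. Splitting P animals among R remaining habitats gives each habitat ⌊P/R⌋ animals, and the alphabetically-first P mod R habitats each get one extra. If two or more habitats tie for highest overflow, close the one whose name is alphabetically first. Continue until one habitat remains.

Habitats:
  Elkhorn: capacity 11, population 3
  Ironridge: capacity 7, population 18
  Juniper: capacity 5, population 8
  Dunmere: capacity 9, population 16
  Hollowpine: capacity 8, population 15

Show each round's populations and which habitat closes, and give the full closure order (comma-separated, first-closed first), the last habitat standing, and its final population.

Closure order: Ironridge, Dunmere, Hollowpine, Juniper
Last habitat: Elkhorn with 60 animals

Round 1: Dunmere=16 Elkhorn=3 Hollowpine=15 Ironridge=18 Juniper=8 → close Ironridge (overflow 11)
  18÷4 = 4 each, +1 to first 2
Round 2: Dunmere=21 Elkhorn=8 Hollowpine=19 Juniper=12 → close Dunmere (overflow 12)
  21÷3 = 7 each, +1 to first 0
Round 3: Elkhorn=15 Hollowpine=26 Juniper=19 → close Hollowpine (overflow 18)
  26÷2 = 13 each, +1 to first 0
Round 4: Elkhorn=28 Juniper=32 → close Juniper (overflow 27)
  32÷1 = 32 each, +1 to first 0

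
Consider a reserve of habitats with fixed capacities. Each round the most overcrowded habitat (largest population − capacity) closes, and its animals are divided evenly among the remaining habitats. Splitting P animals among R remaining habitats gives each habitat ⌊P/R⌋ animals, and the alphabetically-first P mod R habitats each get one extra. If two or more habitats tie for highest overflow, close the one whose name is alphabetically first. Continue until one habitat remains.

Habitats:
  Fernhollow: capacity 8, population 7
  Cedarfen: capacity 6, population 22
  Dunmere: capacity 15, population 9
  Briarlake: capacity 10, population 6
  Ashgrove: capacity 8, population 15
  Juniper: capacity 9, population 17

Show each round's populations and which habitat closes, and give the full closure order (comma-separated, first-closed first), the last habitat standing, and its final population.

Closure order: Cedarfen, Ashgrove, Juniper, Fernhollow, Briarlake
Last habitat: Dunmere with 76 animals

Round 1: Ashgrove=15 Briarlake=6 Cedarfen=22 Dunmere=9 Fernhollow=7 Juniper=17 → close Cedarfen (overflow 16)
  22÷5 = 4 each, +1 to first 2
Round 2: Ashgrove=20 Briarlake=11 Dunmere=13 Fernhollow=11 Juniper=21 → close Ashgrove (overflow 12)
  20÷4 = 5 each, +1 to first 0
Round 3: Briarlake=16 Dunmere=18 Fernhollow=16 Juniper=26 → close Juniper (overflow 17)
  26÷3 = 8 each, +1 to first 2
Round 4: Briarlake=25 Dunmere=27 Fernhollow=24 → close Fernhollow (overflow 16)
  24÷2 = 12 each, +1 to first 0
Round 5: Briarlake=37 Dunmere=39 → close Briarlake (overflow 27)
  37÷1 = 37 each, +1 to first 0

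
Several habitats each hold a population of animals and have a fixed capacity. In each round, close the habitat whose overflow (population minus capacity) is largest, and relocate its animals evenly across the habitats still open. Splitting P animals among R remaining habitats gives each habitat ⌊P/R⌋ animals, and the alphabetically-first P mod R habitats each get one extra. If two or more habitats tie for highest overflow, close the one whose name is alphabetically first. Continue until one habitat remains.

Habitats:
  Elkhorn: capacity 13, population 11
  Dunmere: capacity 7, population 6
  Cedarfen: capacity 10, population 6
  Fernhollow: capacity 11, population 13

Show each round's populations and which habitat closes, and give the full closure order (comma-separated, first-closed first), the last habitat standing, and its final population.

Closure order: Fernhollow, Dunmere, Elkhorn
Last habitat: Cedarfen with 36 animals

Round 1: Cedarfen=6 Dunmere=6 Elkhorn=11 Fernhollow=13 → close Fernhollow (overflow 2)
  13÷3 = 4 each, +1 to first 1
Round 2: Cedarfen=11 Dunmere=10 Elkhorn=15 → close Dunmere (overflow 3)
  10÷2 = 5 each, +1 to first 0
Round 3: Cedarfen=16 Elkhorn=20 → close Elkhorn (overflow 7)
  20÷1 = 20 each, +1 to first 0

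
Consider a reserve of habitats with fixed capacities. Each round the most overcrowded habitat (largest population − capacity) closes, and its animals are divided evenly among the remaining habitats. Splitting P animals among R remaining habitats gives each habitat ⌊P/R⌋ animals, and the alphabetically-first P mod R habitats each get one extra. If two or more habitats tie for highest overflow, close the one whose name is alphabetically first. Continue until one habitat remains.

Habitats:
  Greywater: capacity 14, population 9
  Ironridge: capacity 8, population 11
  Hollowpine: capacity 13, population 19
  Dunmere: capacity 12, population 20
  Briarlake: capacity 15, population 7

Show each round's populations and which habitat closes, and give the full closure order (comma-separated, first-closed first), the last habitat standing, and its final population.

Round 1: Briarlake=7 Dunmere=20 Greywater=9 Hollowpine=19 Ironridge=11 → close Dunmere (overflow 8)
  20÷4 = 5 each, +1 to first 0
Round 2: Briarlake=12 Greywater=14 Hollowpine=24 Ironridge=16 → close Hollowpine (overflow 11)
  24÷3 = 8 each, +1 to first 0
Round 3: Briarlake=20 Greywater=22 Ironridge=24 → close Ironridge (overflow 16)
  24÷2 = 12 each, +1 to first 0
Round 4: Briarlake=32 Greywater=34 → close Greywater (overflow 20)
  34÷1 = 34 each, +1 to first 0

Closure order: Dunmere, Hollowpine, Ironridge, Greywater
Last habitat: Briarlake with 66 animals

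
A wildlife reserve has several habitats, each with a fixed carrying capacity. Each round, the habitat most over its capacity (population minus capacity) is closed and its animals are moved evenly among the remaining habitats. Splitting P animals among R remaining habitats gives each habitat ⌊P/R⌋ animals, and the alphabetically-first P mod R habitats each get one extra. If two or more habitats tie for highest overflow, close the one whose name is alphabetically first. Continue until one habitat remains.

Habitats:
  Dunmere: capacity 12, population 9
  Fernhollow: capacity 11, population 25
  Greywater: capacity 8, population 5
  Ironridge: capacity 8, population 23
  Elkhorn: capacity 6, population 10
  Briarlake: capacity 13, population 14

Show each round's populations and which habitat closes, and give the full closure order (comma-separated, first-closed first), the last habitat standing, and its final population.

Closure order: Ironridge, Fernhollow, Elkhorn, Briarlake, Dunmere
Last habitat: Greywater with 86 animals

Round 1: Briarlake=14 Dunmere=9 Elkhorn=10 Fernhollow=25 Greywater=5 Ironridge=23 → close Ironridge (overflow 15)
  23÷5 = 4 each, +1 to first 3
Round 2: Briarlake=19 Dunmere=14 Elkhorn=15 Fernhollow=29 Greywater=9 → close Fernhollow (overflow 18)
  29÷4 = 7 each, +1 to first 1
Round 3: Briarlake=27 Dunmere=21 Elkhorn=22 Greywater=16 → close Elkhorn (overflow 16)
  22÷3 = 7 each, +1 to first 1
Round 4: Briarlake=35 Dunmere=28 Greywater=23 → close Briarlake (overflow 22)
  35÷2 = 17 each, +1 to first 1
Round 5: Dunmere=46 Greywater=40 → close Dunmere (overflow 34)
  46÷1 = 46 each, +1 to first 0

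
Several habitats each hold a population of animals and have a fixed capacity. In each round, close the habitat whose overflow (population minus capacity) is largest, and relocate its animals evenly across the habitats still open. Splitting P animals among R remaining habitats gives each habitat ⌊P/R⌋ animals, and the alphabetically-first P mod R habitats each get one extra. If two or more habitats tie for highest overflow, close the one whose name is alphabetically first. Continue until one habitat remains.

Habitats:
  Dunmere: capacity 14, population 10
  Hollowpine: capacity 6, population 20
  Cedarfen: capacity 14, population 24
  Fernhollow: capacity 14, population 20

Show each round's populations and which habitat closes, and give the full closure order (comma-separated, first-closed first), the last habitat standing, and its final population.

Closure order: Hollowpine, Cedarfen, Fernhollow
Last habitat: Dunmere with 74 animals

Round 1: Cedarfen=24 Dunmere=10 Fernhollow=20 Hollowpine=20 → close Hollowpine (overflow 14)
  20÷3 = 6 each, +1 to first 2
Round 2: Cedarfen=31 Dunmere=17 Fernhollow=26 → close Cedarfen (overflow 17)
  31÷2 = 15 each, +1 to first 1
Round 3: Dunmere=33 Fernhollow=41 → close Fernhollow (overflow 27)
  41÷1 = 41 each, +1 to first 0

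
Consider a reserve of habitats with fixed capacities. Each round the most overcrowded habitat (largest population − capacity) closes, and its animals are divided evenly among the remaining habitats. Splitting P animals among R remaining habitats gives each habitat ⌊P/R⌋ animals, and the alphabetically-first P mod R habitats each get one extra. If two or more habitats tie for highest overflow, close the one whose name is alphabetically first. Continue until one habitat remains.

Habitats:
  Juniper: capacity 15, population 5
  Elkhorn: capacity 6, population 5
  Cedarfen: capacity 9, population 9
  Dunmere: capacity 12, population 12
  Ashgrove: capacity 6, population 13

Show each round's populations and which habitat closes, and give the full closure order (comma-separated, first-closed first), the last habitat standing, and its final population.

Closure order: Ashgrove, Cedarfen, Dunmere, Elkhorn
Last habitat: Juniper with 44 animals

Round 1: Ashgrove=13 Cedarfen=9 Dunmere=12 Elkhorn=5 Juniper=5 → close Ashgrove (overflow 7)
  13÷4 = 3 each, +1 to first 1
Round 2: Cedarfen=13 Dunmere=15 Elkhorn=8 Juniper=8 → close Cedarfen (overflow 4)
  13÷3 = 4 each, +1 to first 1
Round 3: Dunmere=20 Elkhorn=12 Juniper=12 → close Dunmere (overflow 8)
  20÷2 = 10 each, +1 to first 0
Round 4: Elkhorn=22 Juniper=22 → close Elkhorn (overflow 16)
  22÷1 = 22 each, +1 to first 0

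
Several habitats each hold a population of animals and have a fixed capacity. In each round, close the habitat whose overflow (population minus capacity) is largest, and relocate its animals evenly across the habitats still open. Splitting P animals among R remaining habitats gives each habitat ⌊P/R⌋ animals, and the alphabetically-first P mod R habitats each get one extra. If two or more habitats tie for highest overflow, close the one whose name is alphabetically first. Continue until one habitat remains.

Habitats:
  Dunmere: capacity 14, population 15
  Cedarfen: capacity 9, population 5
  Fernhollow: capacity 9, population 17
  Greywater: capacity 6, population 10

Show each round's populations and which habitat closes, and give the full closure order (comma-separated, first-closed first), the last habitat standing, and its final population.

Round 1: Cedarfen=5 Dunmere=15 Fernhollow=17 Greywater=10 → close Fernhollow (overflow 8)
  17÷3 = 5 each, +1 to first 2
Round 2: Cedarfen=11 Dunmere=21 Greywater=15 → close Greywater (overflow 9)
  15÷2 = 7 each, +1 to first 1
Round 3: Cedarfen=19 Dunmere=28 → close Dunmere (overflow 14)
  28÷1 = 28 each, +1 to first 0

Closure order: Fernhollow, Greywater, Dunmere
Last habitat: Cedarfen with 47 animals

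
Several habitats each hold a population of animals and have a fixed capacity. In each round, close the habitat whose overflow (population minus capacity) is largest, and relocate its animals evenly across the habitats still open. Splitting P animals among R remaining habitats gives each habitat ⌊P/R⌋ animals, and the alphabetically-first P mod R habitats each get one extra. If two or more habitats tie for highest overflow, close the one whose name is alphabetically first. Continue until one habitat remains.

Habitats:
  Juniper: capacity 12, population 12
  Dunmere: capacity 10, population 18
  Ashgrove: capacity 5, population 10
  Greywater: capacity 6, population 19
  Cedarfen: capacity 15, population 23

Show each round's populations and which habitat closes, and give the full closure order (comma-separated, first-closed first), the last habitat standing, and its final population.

Round 1: Ashgrove=10 Cedarfen=23 Dunmere=18 Greywater=19 Juniper=12 → close Greywater (overflow 13)
  19÷4 = 4 each, +1 to first 3
Round 2: Ashgrove=15 Cedarfen=28 Dunmere=23 Juniper=16 → close Cedarfen (overflow 13)
  28÷3 = 9 each, +1 to first 1
Round 3: Ashgrove=25 Dunmere=32 Juniper=25 → close Dunmere (overflow 22)
  32÷2 = 16 each, +1 to first 0
Round 4: Ashgrove=41 Juniper=41 → close Ashgrove (overflow 36)
  41÷1 = 41 each, +1 to first 0

Closure order: Greywater, Cedarfen, Dunmere, Ashgrove
Last habitat: Juniper with 82 animals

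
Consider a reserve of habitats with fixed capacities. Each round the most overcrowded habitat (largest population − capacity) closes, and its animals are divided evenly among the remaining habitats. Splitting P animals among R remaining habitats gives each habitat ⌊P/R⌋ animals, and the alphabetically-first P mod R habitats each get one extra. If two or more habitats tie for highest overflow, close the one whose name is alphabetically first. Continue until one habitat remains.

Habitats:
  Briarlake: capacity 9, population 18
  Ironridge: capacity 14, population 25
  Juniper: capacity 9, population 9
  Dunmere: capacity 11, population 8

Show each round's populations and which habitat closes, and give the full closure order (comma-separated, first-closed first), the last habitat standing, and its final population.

Closure order: Ironridge, Briarlake, Juniper
Last habitat: Dunmere with 60 animals

Round 1: Briarlake=18 Dunmere=8 Ironridge=25 Juniper=9 → close Ironridge (overflow 11)
  25÷3 = 8 each, +1 to first 1
Round 2: Briarlake=27 Dunmere=16 Juniper=17 → close Briarlake (overflow 18)
  27÷2 = 13 each, +1 to first 1
Round 3: Dunmere=30 Juniper=30 → close Juniper (overflow 21)
  30÷1 = 30 each, +1 to first 0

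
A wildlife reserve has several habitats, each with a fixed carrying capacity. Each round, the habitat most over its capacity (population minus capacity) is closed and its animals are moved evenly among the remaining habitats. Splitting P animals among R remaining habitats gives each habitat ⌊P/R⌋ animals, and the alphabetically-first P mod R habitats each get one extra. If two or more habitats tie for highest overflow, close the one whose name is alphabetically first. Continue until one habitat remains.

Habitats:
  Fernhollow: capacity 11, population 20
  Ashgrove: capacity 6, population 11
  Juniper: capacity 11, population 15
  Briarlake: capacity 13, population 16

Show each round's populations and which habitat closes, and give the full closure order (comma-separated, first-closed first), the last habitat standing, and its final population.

Closure order: Fernhollow, Ashgrove, Briarlake
Last habitat: Juniper with 62 animals

Round 1: Ashgrove=11 Briarlake=16 Fernhollow=20 Juniper=15 → close Fernhollow (overflow 9)
  20÷3 = 6 each, +1 to first 2
Round 2: Ashgrove=18 Briarlake=23 Juniper=21 → close Ashgrove (overflow 12)
  18÷2 = 9 each, +1 to first 0
Round 3: Briarlake=32 Juniper=30 → close Briarlake (overflow 19)
  32÷1 = 32 each, +1 to first 0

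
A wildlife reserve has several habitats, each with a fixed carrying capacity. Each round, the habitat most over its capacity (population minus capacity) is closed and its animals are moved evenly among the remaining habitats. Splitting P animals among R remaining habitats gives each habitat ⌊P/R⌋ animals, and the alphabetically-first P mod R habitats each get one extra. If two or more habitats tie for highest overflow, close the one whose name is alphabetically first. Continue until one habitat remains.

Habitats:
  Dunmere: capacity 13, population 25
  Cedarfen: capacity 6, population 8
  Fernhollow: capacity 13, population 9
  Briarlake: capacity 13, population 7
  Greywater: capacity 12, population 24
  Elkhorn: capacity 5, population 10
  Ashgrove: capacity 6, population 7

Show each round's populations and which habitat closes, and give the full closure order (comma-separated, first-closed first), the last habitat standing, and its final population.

Closure order: Dunmere, Greywater, Elkhorn, Ashgrove, Cedarfen, Briarlake
Last habitat: Fernhollow with 90 animals

Round 1: Ashgrove=7 Briarlake=7 Cedarfen=8 Dunmere=25 Elkhorn=10 Fernhollow=9 Greywater=24 → close Dunmere (overflow 12)
  25÷6 = 4 each, +1 to first 1
Round 2: Ashgrove=12 Briarlake=11 Cedarfen=12 Elkhorn=14 Fernhollow=13 Greywater=28 → close Greywater (overflow 16)
  28÷5 = 5 each, +1 to first 3
Round 3: Ashgrove=18 Briarlake=17 Cedarfen=18 Elkhorn=19 Fernhollow=18 → close Elkhorn (overflow 14)
  19÷4 = 4 each, +1 to first 3
Round 4: Ashgrove=23 Briarlake=22 Cedarfen=23 Fernhollow=22 → close Ashgrove (overflow 17)
  23÷3 = 7 each, +1 to first 2
Round 5: Briarlake=30 Cedarfen=31 Fernhollow=29 → close Cedarfen (overflow 25)
  31÷2 = 15 each, +1 to first 1
Round 6: Briarlake=46 Fernhollow=44 → close Briarlake (overflow 33)
  46÷1 = 46 each, +1 to first 0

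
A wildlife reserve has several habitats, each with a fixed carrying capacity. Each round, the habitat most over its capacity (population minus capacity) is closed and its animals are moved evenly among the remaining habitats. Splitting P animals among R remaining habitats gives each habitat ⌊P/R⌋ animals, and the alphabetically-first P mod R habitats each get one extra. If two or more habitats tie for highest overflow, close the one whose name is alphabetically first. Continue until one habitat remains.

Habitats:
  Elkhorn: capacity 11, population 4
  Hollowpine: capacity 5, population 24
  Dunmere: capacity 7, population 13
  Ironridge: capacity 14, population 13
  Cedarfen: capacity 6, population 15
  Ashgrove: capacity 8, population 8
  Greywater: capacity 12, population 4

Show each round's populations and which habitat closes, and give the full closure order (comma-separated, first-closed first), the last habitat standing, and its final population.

Closure order: Hollowpine, Cedarfen, Dunmere, Ashgrove, Ironridge, Elkhorn
Last habitat: Greywater with 81 animals

Round 1: Ashgrove=8 Cedarfen=15 Dunmere=13 Elkhorn=4 Greywater=4 Hollowpine=24 Ironridge=13 → close Hollowpine (overflow 19)
  24÷6 = 4 each, +1 to first 0
Round 2: Ashgrove=12 Cedarfen=19 Dunmere=17 Elkhorn=8 Greywater=8 Ironridge=17 → close Cedarfen (overflow 13)
  19÷5 = 3 each, +1 to first 4
Round 3: Ashgrove=16 Dunmere=21 Elkhorn=12 Greywater=12 Ironridge=20 → close Dunmere (overflow 14)
  21÷4 = 5 each, +1 to first 1
Round 4: Ashgrove=22 Elkhorn=17 Greywater=17 Ironridge=25 → close Ashgrove (overflow 14)
  22÷3 = 7 each, +1 to first 1
Round 5: Elkhorn=25 Greywater=24 Ironridge=32 → close Ironridge (overflow 18)
  32÷2 = 16 each, +1 to first 0
Round 6: Elkhorn=41 Greywater=40 → close Elkhorn (overflow 30)
  41÷1 = 41 each, +1 to first 0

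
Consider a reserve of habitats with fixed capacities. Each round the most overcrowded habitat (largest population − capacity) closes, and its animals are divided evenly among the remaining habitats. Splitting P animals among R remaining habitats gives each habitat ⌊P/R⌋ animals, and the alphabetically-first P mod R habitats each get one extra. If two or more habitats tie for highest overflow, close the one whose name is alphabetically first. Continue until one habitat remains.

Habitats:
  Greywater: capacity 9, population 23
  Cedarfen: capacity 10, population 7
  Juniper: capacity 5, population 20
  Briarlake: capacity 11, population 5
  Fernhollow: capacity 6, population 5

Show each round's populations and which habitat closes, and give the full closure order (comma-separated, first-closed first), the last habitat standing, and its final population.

Closure order: Juniper, Greywater, Fernhollow, Cedarfen
Last habitat: Briarlake with 60 animals

Round 1: Briarlake=5 Cedarfen=7 Fernhollow=5 Greywater=23 Juniper=20 → close Juniper (overflow 15)
  20÷4 = 5 each, +1 to first 0
Round 2: Briarlake=10 Cedarfen=12 Fernhollow=10 Greywater=28 → close Greywater (overflow 19)
  28÷3 = 9 each, +1 to first 1
Round 3: Briarlake=20 Cedarfen=21 Fernhollow=19 → close Fernhollow (overflow 13)
  19÷2 = 9 each, +1 to first 1
Round 4: Briarlake=30 Cedarfen=30 → close Cedarfen (overflow 20)
  30÷1 = 30 each, +1 to first 0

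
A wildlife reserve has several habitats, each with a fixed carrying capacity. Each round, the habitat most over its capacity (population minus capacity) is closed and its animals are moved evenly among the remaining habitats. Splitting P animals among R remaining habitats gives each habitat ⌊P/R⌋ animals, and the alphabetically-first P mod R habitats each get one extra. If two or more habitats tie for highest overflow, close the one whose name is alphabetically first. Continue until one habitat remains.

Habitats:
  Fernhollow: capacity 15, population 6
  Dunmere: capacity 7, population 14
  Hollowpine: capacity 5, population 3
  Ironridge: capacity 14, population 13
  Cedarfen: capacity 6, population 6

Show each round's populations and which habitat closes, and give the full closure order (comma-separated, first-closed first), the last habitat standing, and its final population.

Round 1: Cedarfen=6 Dunmere=14 Fernhollow=6 Hollowpine=3 Ironridge=13 → close Dunmere (overflow 7)
  14÷4 = 3 each, +1 to first 2
Round 2: Cedarfen=10 Fernhollow=10 Hollowpine=6 Ironridge=16 → close Cedarfen (overflow 4)
  10÷3 = 3 each, +1 to first 1
Round 3: Fernhollow=14 Hollowpine=9 Ironridge=19 → close Ironridge (overflow 5)
  19÷2 = 9 each, +1 to first 1
Round 4: Fernhollow=24 Hollowpine=18 → close Hollowpine (overflow 13)
  18÷1 = 18 each, +1 to first 0

Closure order: Dunmere, Cedarfen, Ironridge, Hollowpine
Last habitat: Fernhollow with 42 animals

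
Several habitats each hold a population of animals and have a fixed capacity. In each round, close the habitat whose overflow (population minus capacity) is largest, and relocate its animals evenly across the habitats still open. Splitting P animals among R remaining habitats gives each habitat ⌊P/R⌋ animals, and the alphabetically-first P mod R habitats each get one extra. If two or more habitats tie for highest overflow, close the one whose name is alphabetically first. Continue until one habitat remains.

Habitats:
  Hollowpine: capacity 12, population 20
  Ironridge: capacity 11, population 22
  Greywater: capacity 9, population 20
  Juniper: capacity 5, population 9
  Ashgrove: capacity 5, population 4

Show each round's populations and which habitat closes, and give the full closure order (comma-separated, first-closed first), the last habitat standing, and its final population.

Closure order: Greywater, Ironridge, Hollowpine, Juniper
Last habitat: Ashgrove with 75 animals

Round 1: Ashgrove=4 Greywater=20 Hollowpine=20 Ironridge=22 Juniper=9 → close Greywater (overflow 11)
  20÷4 = 5 each, +1 to first 0
Round 2: Ashgrove=9 Hollowpine=25 Ironridge=27 Juniper=14 → close Ironridge (overflow 16)
  27÷3 = 9 each, +1 to first 0
Round 3: Ashgrove=18 Hollowpine=34 Juniper=23 → close Hollowpine (overflow 22)
  34÷2 = 17 each, +1 to first 0
Round 4: Ashgrove=35 Juniper=40 → close Juniper (overflow 35)
  40÷1 = 40 each, +1 to first 0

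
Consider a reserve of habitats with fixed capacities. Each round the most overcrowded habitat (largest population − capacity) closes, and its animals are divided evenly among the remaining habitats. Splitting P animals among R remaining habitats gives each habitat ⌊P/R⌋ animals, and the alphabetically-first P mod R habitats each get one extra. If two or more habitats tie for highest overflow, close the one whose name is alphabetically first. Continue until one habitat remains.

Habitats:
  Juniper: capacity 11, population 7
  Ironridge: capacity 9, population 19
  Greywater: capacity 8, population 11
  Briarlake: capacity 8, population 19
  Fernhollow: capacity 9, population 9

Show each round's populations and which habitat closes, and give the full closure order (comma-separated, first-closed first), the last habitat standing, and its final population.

Closure order: Briarlake, Ironridge, Greywater, Fernhollow
Last habitat: Juniper with 65 animals

Round 1: Briarlake=19 Fernhollow=9 Greywater=11 Ironridge=19 Juniper=7 → close Briarlake (overflow 11)
  19÷4 = 4 each, +1 to first 3
Round 2: Fernhollow=14 Greywater=16 Ironridge=24 Juniper=11 → close Ironridge (overflow 15)
  24÷3 = 8 each, +1 to first 0
Round 3: Fernhollow=22 Greywater=24 Juniper=19 → close Greywater (overflow 16)
  24÷2 = 12 each, +1 to first 0
Round 4: Fernhollow=34 Juniper=31 → close Fernhollow (overflow 25)
  34÷1 = 34 each, +1 to first 0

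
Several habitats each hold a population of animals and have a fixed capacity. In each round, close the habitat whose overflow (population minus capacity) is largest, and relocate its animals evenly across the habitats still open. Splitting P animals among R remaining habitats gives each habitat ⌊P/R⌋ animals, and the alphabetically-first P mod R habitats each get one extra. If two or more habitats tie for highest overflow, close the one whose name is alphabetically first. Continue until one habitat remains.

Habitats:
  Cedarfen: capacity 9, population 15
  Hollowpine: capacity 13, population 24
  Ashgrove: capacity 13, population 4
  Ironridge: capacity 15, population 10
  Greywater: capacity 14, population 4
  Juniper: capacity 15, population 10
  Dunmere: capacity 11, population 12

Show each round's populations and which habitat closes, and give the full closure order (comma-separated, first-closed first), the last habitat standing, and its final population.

Closure order: Hollowpine, Cedarfen, Dunmere, Ironridge, Juniper, Ashgrove
Last habitat: Greywater with 79 animals

Round 1: Ashgrove=4 Cedarfen=15 Dunmere=12 Greywater=4 Hollowpine=24 Ironridge=10 Juniper=10 → close Hollowpine (overflow 11)
  24÷6 = 4 each, +1 to first 0
Round 2: Ashgrove=8 Cedarfen=19 Dunmere=16 Greywater=8 Ironridge=14 Juniper=14 → close Cedarfen (overflow 10)
  19÷5 = 3 each, +1 to first 4
Round 3: Ashgrove=12 Dunmere=20 Greywater=12 Ironridge=18 Juniper=17 → close Dunmere (overflow 9)
  20÷4 = 5 each, +1 to first 0
Round 4: Ashgrove=17 Greywater=17 Ironridge=23 Juniper=22 → close Ironridge (overflow 8)
  23÷3 = 7 each, +1 to first 2
Round 5: Ashgrove=25 Greywater=25 Juniper=29 → close Juniper (overflow 14)
  29÷2 = 14 each, +1 to first 1
Round 6: Ashgrove=40 Greywater=39 → close Ashgrove (overflow 27)
  40÷1 = 40 each, +1 to first 0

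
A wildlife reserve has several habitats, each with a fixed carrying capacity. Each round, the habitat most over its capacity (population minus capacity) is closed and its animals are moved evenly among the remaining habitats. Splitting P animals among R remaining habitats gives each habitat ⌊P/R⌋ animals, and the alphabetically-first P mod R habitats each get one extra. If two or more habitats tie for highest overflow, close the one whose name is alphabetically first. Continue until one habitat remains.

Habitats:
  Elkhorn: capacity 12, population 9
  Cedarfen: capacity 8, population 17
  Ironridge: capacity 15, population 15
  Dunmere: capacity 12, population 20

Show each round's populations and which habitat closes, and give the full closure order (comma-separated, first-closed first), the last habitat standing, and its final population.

Round 1: Cedarfen=17 Dunmere=20 Elkhorn=9 Ironridge=15 → close Cedarfen (overflow 9)
  17÷3 = 5 each, +1 to first 2
Round 2: Dunmere=26 Elkhorn=15 Ironridge=20 → close Dunmere (overflow 14)
  26÷2 = 13 each, +1 to first 0
Round 3: Elkhorn=28 Ironridge=33 → close Ironridge (overflow 18)
  33÷1 = 33 each, +1 to first 0

Closure order: Cedarfen, Dunmere, Ironridge
Last habitat: Elkhorn with 61 animals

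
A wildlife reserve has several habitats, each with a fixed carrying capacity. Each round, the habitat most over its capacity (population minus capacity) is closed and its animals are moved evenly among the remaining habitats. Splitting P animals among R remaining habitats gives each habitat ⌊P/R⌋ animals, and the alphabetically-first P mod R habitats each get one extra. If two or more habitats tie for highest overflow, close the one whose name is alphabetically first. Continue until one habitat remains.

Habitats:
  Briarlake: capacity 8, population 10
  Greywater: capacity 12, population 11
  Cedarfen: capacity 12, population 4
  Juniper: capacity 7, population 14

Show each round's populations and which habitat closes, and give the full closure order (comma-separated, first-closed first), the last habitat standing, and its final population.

Closure order: Juniper, Briarlake, Greywater
Last habitat: Cedarfen with 39 animals

Round 1: Briarlake=10 Cedarfen=4 Greywater=11 Juniper=14 → close Juniper (overflow 7)
  14÷3 = 4 each, +1 to first 2
Round 2: Briarlake=15 Cedarfen=9 Greywater=15 → close Briarlake (overflow 7)
  15÷2 = 7 each, +1 to first 1
Round 3: Cedarfen=17 Greywater=22 → close Greywater (overflow 10)
  22÷1 = 22 each, +1 to first 0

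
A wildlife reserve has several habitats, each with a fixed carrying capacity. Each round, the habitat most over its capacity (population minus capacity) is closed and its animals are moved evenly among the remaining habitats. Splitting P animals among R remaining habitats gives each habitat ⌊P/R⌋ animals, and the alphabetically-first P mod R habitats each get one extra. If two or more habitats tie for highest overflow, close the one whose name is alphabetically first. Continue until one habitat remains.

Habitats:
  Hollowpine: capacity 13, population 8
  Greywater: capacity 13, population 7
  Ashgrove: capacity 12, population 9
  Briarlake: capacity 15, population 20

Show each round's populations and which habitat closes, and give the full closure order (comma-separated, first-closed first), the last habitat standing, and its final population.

Closure order: Briarlake, Ashgrove, Greywater
Last habitat: Hollowpine with 44 animals

Round 1: Ashgrove=9 Briarlake=20 Greywater=7 Hollowpine=8 → close Briarlake (overflow 5)
  20÷3 = 6 each, +1 to first 2
Round 2: Ashgrove=16 Greywater=14 Hollowpine=14 → close Ashgrove (overflow 4)
  16÷2 = 8 each, +1 to first 0
Round 3: Greywater=22 Hollowpine=22 → close Greywater (overflow 9)
  22÷1 = 22 each, +1 to first 0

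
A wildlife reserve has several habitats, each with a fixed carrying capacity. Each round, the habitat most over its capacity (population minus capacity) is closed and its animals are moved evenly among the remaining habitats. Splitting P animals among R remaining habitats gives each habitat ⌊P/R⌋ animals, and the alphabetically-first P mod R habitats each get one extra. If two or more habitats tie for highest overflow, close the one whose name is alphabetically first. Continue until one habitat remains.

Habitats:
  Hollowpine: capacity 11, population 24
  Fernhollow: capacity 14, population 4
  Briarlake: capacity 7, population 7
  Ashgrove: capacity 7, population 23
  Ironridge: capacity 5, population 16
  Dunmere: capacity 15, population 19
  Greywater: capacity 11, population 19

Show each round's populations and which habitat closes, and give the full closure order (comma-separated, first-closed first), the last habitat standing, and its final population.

Round 1: Ashgrove=23 Briarlake=7 Dunmere=19 Fernhollow=4 Greywater=19 Hollowpine=24 Ironridge=16 → close Ashgrove (overflow 16)
  23÷6 = 3 each, +1 to first 5
Round 2: Briarlake=11 Dunmere=23 Fernhollow=8 Greywater=23 Hollowpine=28 Ironridge=19 → close Hollowpine (overflow 17)
  28÷5 = 5 each, +1 to first 3
Round 3: Briarlake=17 Dunmere=29 Fernhollow=14 Greywater=28 Ironridge=24 → close Ironridge (overflow 19)
  24÷4 = 6 each, +1 to first 0
Round 4: Briarlake=23 Dunmere=35 Fernhollow=20 Greywater=34 → close Greywater (overflow 23)
  34÷3 = 11 each, +1 to first 1
Round 5: Briarlake=35 Dunmere=46 Fernhollow=31 → close Dunmere (overflow 31)
  46÷2 = 23 each, +1 to first 0
Round 6: Briarlake=58 Fernhollow=54 → close Briarlake (overflow 51)
  58÷1 = 58 each, +1 to first 0

Closure order: Ashgrove, Hollowpine, Ironridge, Greywater, Dunmere, Briarlake
Last habitat: Fernhollow with 112 animals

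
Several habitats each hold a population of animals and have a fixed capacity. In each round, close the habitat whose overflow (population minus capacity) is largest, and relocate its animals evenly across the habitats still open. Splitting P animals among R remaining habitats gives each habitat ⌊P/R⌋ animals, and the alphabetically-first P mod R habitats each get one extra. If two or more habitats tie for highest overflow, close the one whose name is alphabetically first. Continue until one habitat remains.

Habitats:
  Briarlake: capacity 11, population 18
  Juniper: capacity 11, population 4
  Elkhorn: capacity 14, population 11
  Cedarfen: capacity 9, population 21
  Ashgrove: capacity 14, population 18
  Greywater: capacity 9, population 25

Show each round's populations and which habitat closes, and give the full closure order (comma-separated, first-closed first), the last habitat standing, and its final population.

Closure order: Greywater, Cedarfen, Briarlake, Ashgrove, Elkhorn
Last habitat: Juniper with 97 animals

Round 1: Ashgrove=18 Briarlake=18 Cedarfen=21 Elkhorn=11 Greywater=25 Juniper=4 → close Greywater (overflow 16)
  25÷5 = 5 each, +1 to first 0
Round 2: Ashgrove=23 Briarlake=23 Cedarfen=26 Elkhorn=16 Juniper=9 → close Cedarfen (overflow 17)
  26÷4 = 6 each, +1 to first 2
Round 3: Ashgrove=30 Briarlake=30 Elkhorn=22 Juniper=15 → close Briarlake (overflow 19)
  30÷3 = 10 each, +1 to first 0
Round 4: Ashgrove=40 Elkhorn=32 Juniper=25 → close Ashgrove (overflow 26)
  40÷2 = 20 each, +1 to first 0
Round 5: Elkhorn=52 Juniper=45 → close Elkhorn (overflow 38)
  52÷1 = 52 each, +1 to first 0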